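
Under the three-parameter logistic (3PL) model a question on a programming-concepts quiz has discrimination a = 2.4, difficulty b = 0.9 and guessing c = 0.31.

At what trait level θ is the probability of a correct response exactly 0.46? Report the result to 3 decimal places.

P(θ) = c + (1 − c) · 1 / (1 + exp(−a(θ − b)))
Remove guessing floor: (0.46 − 0.31)/(1 − 0.31) = 0.2174
logit = ln(0.2174/0.7826) = -1.2809
θ = b + logit/(a) = 0.9 + (-1.2809)/2.4000 = 0.3663

0.366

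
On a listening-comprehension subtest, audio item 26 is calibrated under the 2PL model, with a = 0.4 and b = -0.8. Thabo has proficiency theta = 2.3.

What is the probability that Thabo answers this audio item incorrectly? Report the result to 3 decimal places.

0.224

P(theta) = 1 / (1 + exp(−a(theta − b)))
Exponent: 0.4 × (2.3 − (-0.8)) = 1.2400
1/(1 + e^{-1.2400}) = 0.7756
P(incorrect) = 1 − 0.7756 = 0.2244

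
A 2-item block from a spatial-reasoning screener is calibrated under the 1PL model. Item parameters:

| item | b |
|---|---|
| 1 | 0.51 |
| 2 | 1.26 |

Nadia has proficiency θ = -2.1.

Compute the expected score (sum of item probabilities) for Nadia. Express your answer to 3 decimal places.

0.102

P(θ) = 1 / (1 + exp(−(θ − b)))
P_1 = 1/(1+e^{2.6100}) = 0.0685
P_2 = 1/(1+e^{3.3600}) = 0.0336
E[score] = 0.0685 + 0.0336 = 0.1021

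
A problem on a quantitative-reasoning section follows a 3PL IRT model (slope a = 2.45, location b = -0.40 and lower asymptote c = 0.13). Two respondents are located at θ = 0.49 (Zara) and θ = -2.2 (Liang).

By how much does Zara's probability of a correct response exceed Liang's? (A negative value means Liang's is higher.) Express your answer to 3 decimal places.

P(θ) = c + (1 − c) · 1 / (1 + exp(−a(θ − b)))
P(Zara) = 0.9117  [exponent 2.1805]
P(Liang) = 0.1404  [exponent -4.4100]
Difference = 0.9117 − 0.1404 = 0.7712

0.771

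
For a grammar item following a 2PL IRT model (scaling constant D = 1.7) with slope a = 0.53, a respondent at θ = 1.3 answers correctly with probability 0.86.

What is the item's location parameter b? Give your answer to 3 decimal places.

-0.715

P(θ) = 1 / (1 + exp(−D·a(θ − b)))
logit(0.86) = ln(0.86/0.14) = 1.8153
b = θ − logit/(1.7·a) = 1.3 − 1.8153/0.9010 = -0.7148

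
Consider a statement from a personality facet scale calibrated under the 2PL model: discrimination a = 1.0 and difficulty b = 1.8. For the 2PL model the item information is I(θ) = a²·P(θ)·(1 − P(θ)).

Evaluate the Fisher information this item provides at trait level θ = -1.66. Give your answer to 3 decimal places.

P = 1/(1+e^{3.4600}) = 0.0305
P(1−P) = 0.0305 × 0.9695 = 0.0295
I = a² × P(1−P) = 1.0² × 0.0295 = 0.02954

0.030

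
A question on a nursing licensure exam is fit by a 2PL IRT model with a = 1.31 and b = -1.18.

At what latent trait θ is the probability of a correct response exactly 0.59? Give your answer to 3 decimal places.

P(θ) = 1 / (1 + exp(−a(θ − b)))
logit = ln(0.5900/0.4100) = 0.3640
θ = b + logit/(a) = -1.18 + 0.3640/1.3100 = -0.9022

-0.902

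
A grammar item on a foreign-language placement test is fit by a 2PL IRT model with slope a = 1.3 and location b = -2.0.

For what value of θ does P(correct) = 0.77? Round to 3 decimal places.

-1.071

P(θ) = 1 / (1 + exp(−a(θ − b)))
logit = ln(0.7700/0.2300) = 1.2083
θ = b + logit/(a) = -2.0 + 1.2083/1.3000 = -1.0705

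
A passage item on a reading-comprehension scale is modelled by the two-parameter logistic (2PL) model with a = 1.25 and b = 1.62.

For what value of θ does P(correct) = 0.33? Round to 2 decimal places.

1.05

P(θ) = 1 / (1 + exp(−a(θ − b)))
logit = ln(0.3300/0.6700) = -0.7082
θ = b + logit/(a) = 1.62 + (-0.7082)/1.2500 = 1.0535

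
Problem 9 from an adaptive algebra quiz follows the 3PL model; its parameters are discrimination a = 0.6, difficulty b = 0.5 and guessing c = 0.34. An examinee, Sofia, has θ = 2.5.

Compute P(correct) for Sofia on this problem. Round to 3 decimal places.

0.847

P(θ) = c + (1 − c) · 1 / (1 + exp(−a(θ − b)))
Exponent: 0.6 × (2.5 − 0.5) = 1.2000
1/(1 + e^{-1.2000}) = 0.7685
P = 0.34 + 0.66 × 0.7685 = 0.8472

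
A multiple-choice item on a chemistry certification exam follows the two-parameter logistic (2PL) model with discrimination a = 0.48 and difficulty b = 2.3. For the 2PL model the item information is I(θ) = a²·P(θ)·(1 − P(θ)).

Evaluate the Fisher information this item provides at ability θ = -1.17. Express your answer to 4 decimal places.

P = 1/(1+e^{1.6656}) = 0.1590
P(1−P) = 0.1590 × 0.8410 = 0.1337
I = a² × P(1−P) = 0.48² × 0.1337 = 0.03081

0.0308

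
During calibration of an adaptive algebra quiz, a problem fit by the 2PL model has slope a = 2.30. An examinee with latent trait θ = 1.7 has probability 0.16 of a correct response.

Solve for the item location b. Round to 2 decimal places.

P(θ) = 1 / (1 + exp(−a(θ − b)))
logit(0.16) = ln(0.16/0.84) = -1.6582
b = θ − logit/(a) = 1.7 − (-1.6582)/2.3000 = 2.4210

2.42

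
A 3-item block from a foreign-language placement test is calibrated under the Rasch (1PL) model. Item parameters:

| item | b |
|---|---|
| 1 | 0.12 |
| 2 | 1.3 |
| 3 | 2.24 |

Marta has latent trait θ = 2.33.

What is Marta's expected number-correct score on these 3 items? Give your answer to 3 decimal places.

P(θ) = 1 / (1 + exp(−(θ − b)))
P_1 = 1/(1+e^{-2.2100}) = 0.9011
P_2 = 1/(1+e^{-1.0300}) = 0.7369
P_3 = 1/(1+e^{-0.0900}) = 0.5225
E[score] = 0.9011 + 0.7369 + 0.5225 = 2.1605

2.161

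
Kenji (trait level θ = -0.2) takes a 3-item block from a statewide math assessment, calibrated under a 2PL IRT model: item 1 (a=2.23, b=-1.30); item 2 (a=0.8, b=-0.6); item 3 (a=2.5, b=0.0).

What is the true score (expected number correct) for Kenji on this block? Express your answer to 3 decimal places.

P(θ) = 1 / (1 + exp(−a(θ − b)))
P_1 = 1/(1+e^{-2.4530}) = 0.9208
P_2 = 1/(1+e^{-0.3200}) = 0.5793
P_3 = 1/(1+e^{0.5000}) = 0.3775
E[score] = 0.9208 + 0.5793 + 0.3775 = 1.8776

1.878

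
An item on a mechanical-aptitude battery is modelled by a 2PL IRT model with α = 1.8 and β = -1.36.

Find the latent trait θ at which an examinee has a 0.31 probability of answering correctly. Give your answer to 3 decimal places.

-1.805

P(θ) = 1 / (1 + exp(−α(θ − β)))
logit = ln(0.3100/0.6900) = -0.8001
θ = β + logit/(α) = -1.36 + (-0.8001)/1.8000 = -1.8045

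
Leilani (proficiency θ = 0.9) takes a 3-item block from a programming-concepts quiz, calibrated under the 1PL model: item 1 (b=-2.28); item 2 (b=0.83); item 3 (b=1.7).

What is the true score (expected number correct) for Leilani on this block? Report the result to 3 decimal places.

P(θ) = 1 / (1 + exp(−(θ − b)))
P_1 = 1/(1+e^{-3.1800}) = 0.9601
P_2 = 1/(1+e^{-0.0700}) = 0.5175
P_3 = 1/(1+e^{0.8000}) = 0.3100
E[score] = 0.9601 + 0.5175 + 0.3100 = 1.7876

1.788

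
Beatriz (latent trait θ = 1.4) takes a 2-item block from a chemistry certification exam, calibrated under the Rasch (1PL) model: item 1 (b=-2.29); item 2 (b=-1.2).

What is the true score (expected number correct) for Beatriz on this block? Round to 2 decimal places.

P(θ) = 1 / (1 + exp(−(θ − b)))
P_1 = 1/(1+e^{-3.6900}) = 0.9756
P_2 = 1/(1+e^{-2.6000}) = 0.9309
E[score] = 0.9756 + 0.9309 = 1.9065

1.91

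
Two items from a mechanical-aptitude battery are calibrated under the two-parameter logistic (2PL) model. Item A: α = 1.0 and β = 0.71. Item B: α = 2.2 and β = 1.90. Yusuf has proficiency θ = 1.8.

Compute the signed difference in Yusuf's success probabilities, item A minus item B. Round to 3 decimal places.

0.303

P(θ) = 1 / (1 + exp(−α(θ − β)))
P_A = 0.7484
P_B = 0.4452
P_A − P_B = 0.3032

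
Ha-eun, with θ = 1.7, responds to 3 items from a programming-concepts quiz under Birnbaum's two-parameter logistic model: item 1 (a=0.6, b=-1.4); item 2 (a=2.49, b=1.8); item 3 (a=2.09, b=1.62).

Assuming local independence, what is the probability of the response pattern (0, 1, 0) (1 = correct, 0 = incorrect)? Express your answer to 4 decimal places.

P(θ) = 1 / (1 + exp(−a(θ − b)))
P_1 = 1/(1+e^{-1.8600}) = 0.8653
P_2 = 1/(1+e^{0.2490}) = 0.4381
P_3 = 1/(1+e^{-0.1672}) = 0.5417
L = (1−P_1) × P_2 × (1−P_3) = 0.1347 × 0.4381 × 0.4583 = 0.02704

0.0270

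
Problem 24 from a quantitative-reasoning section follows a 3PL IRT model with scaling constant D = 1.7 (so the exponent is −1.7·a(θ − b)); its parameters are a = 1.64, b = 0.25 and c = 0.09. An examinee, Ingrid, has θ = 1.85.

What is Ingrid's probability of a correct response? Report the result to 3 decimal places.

P(θ) = c + (1 − c) · 1 / (1 + exp(−D·a(θ − b)))
Exponent: 1.7 × 1.64 × (1.85 − 0.25) = 4.4608
1/(1 + e^{-4.4608}) = 0.9886
P = 0.09 + 0.91 × 0.9886 = 0.9896

0.990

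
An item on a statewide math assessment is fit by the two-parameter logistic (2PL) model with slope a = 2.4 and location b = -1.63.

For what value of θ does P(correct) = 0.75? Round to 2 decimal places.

-1.17

P(θ) = 1 / (1 + exp(−a(θ − b)))
logit = ln(0.7500/0.2500) = 1.0986
θ = b + logit/(a) = -1.63 + 1.0986/2.4000 = -1.1722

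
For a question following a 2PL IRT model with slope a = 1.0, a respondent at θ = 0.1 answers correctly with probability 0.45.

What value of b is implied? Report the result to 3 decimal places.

0.301

P(θ) = 1 / (1 + exp(−a(θ − b)))
logit(0.45) = ln(0.45/0.55) = -0.2007
b = θ − logit/(a) = 0.1 − (-0.2007)/1.0000 = 0.3007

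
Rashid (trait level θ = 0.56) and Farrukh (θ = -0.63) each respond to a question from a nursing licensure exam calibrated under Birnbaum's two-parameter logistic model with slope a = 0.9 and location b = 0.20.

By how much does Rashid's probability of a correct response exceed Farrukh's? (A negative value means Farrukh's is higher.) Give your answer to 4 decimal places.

P(θ) = 1 / (1 + exp(−a(θ − b)))
P(Rashid) = 0.5803  [exponent 0.3240]
P(Farrukh) = 0.3215  [exponent -0.7470]
Difference = 0.5803 − 0.3215 = 0.2588

0.2588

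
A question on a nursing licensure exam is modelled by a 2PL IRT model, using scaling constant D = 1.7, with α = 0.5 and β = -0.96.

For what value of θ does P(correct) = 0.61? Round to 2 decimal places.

-0.43

P(θ) = 1 / (1 + exp(−D·α(θ − β)))
logit = ln(0.6100/0.3900) = 0.4473
θ = β + logit/(1.7·α) = -0.96 + 0.4473/0.8500 = -0.4338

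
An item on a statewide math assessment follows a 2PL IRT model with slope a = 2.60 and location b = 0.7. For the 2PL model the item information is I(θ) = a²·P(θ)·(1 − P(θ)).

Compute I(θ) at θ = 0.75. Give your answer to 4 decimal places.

1.6829

P = 1/(1+e^{-0.1300}) = 0.5325
P(1−P) = 0.5325 × 0.4675 = 0.2489
I = a² × P(1−P) = 2.60² × 0.2489 = 1.68288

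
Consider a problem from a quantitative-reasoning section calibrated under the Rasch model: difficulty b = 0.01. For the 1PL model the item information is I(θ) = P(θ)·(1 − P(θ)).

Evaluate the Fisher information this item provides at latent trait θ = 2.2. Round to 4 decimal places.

0.0905

P = 1/(1+e^{-2.1900}) = 0.8993
P(1−P) = 0.8993 × 0.1007 = 0.0905
I = P(1−P) = 0.09052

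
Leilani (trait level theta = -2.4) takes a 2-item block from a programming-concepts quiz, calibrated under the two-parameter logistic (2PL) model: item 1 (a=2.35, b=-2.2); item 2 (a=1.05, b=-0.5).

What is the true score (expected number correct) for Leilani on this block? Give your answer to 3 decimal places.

P(theta) = 1 / (1 + exp(−a(theta − b)))
P_1 = 1/(1+e^{0.4700}) = 0.3846
P_2 = 1/(1+e^{1.9950}) = 0.1197
E[score] = 0.3846 + 0.1197 = 0.5043

0.504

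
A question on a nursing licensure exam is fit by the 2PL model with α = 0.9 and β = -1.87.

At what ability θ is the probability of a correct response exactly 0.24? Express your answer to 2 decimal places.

-3.15

P(θ) = 1 / (1 + exp(−α(θ − β)))
logit = ln(0.2400/0.7600) = -1.1527
θ = β + logit/(α) = -1.87 + (-1.1527)/0.9000 = -3.1508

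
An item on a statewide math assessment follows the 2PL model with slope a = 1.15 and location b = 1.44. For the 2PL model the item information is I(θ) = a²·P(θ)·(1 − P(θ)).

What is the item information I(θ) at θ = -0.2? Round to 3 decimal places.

0.151

P = 1/(1+e^{1.8860}) = 0.1317
P(1−P) = 0.1317 × 0.8683 = 0.1144
I = a² × P(1−P) = 1.15² × 0.1144 = 0.15124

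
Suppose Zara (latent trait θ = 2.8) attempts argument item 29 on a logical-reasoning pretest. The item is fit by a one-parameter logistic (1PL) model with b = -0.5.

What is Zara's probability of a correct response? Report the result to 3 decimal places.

0.964

P(θ) = 1 / (1 + exp(−(θ − b)))
Exponent: (2.8 − (-0.5)) = 3.3000
1/(1 + e^{-3.3000}) = 0.9644
P = 0.9644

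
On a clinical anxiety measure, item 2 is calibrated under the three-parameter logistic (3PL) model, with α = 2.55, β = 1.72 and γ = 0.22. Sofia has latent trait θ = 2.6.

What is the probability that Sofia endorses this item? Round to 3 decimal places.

P(θ) = γ + (1 − γ) · 1 / (1 + exp(−α(θ − β)))
Exponent: 2.55 × (2.6 − 1.72) = 2.2440
1/(1 + e^{-2.2440}) = 0.9041
P = 0.22 + 0.78 × 0.9041 = 0.9252

0.925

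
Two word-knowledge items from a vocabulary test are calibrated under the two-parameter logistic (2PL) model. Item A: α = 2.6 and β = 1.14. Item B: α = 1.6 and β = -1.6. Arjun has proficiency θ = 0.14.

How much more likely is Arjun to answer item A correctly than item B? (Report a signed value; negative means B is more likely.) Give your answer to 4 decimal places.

-0.8727

P(θ) = 1 / (1 + exp(−α(θ − β)))
P_A = 0.0691
P_B = 0.9418
P_A − P_B = -0.8727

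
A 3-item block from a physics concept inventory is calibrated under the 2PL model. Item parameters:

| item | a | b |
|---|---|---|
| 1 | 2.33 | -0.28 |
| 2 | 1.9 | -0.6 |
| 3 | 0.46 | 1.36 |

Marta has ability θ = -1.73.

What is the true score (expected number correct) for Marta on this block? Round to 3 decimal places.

0.332

P(θ) = 1 / (1 + exp(−a(θ − b)))
P_1 = 1/(1+e^{3.3785}) = 0.0330
P_2 = 1/(1+e^{2.1470}) = 0.1046
P_3 = 1/(1+e^{1.4214}) = 0.1944
E[score] = 0.0330 + 0.1046 + 0.1944 = 0.3320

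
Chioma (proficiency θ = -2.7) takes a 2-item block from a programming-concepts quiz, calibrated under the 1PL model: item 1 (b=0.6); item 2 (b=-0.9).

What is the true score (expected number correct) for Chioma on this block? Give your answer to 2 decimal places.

P(θ) = 1 / (1 + exp(−(θ − b)))
P_1 = 1/(1+e^{3.3000}) = 0.0356
P_2 = 1/(1+e^{1.8000}) = 0.1419
E[score] = 0.0356 + 0.1419 = 0.1774

0.18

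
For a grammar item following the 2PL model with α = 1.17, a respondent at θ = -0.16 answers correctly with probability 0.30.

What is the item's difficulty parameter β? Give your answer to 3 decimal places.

P(θ) = 1 / (1 + exp(−α(θ − β)))
logit(0.30) = ln(0.30/0.70) = -0.8473
β = θ − logit/(α) = -0.16 − (-0.8473)/1.1700 = 0.5642

0.564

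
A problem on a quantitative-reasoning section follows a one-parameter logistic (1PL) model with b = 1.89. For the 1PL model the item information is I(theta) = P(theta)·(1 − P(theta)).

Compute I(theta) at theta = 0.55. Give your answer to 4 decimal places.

0.1644

P = 1/(1+e^{1.3400}) = 0.2075
P(1−P) = 0.2075 × 0.7925 = 0.1644
I = P(1−P) = 0.16445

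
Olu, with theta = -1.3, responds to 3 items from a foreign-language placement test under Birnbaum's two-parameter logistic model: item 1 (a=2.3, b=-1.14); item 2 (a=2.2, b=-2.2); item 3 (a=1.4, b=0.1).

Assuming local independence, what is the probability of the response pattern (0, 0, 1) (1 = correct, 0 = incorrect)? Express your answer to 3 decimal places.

0.009

P(theta) = 1 / (1 + exp(−a(theta − b)))
P_1 = 1/(1+e^{0.3680}) = 0.4090
P_2 = 1/(1+e^{-1.9800}) = 0.8787
P_3 = 1/(1+e^{1.9600}) = 0.1235
L = (1−P_1) × (1−P_2) × P_3 = 0.5910 × 0.1213 × 0.1235 = 0.00885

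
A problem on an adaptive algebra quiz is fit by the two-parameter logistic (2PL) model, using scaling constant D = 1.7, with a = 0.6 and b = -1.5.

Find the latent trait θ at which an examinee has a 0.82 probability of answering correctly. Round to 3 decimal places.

P(θ) = 1 / (1 + exp(−D·a(θ − b)))
logit = ln(0.8200/0.1800) = 1.5163
θ = b + logit/(1.7·a) = -1.5 + 1.5163/1.0200 = -0.0134

-0.013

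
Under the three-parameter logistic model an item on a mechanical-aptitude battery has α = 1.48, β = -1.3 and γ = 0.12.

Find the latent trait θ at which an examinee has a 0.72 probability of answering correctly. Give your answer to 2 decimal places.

-0.79

P(θ) = γ + (1 − γ) · 1 / (1 + exp(−α(θ − β)))
Remove guessing floor: (0.72 − 0.12)/(1 − 0.12) = 0.6818
logit = ln(0.6818/0.3182) = 0.7621
θ = β + logit/(α) = -1.3 + 0.7621/1.4800 = -0.7850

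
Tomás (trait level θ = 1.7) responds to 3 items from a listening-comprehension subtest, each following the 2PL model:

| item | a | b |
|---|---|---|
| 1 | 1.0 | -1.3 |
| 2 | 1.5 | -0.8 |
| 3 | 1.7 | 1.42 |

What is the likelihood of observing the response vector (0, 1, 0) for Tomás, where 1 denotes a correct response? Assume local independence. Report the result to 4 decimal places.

P(θ) = 1 / (1 + exp(−a(θ − b)))
P_1 = 1/(1+e^{-3.0000}) = 0.9526
P_2 = 1/(1+e^{-3.7500}) = 0.9770
P_3 = 1/(1+e^{-0.4760}) = 0.6168
L = (1−P_1) × P_2 × (1−P_3) = 0.0474 × 0.9770 × 0.3832 = 0.01776

0.0178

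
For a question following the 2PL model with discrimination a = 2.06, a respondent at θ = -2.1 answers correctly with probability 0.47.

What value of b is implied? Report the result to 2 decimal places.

P(θ) = 1 / (1 + exp(−a(θ − b)))
logit(0.47) = ln(0.47/0.53) = -0.1201
b = θ − logit/(a) = -2.1 − (-0.1201)/2.0600 = -2.0417

-2.04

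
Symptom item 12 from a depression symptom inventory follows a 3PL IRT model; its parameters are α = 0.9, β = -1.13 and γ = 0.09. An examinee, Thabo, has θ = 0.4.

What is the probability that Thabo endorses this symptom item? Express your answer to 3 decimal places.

P(θ) = γ + (1 − γ) · 1 / (1 + exp(−α(θ − β)))
Exponent: 0.9 × (0.4 − (-1.13)) = 1.3770
1/(1 + e^{-1.3770}) = 0.7985
P = 0.09 + 0.91 × 0.7985 = 0.8166

0.817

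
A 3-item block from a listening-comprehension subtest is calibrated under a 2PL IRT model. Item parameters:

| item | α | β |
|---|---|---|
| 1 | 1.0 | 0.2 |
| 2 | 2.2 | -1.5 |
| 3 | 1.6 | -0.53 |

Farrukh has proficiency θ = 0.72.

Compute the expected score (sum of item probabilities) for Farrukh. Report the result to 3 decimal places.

2.500

P(θ) = 1 / (1 + exp(−α(θ − β)))
P_1 = 1/(1+e^{-0.5200}) = 0.6271
P_2 = 1/(1+e^{-4.8840}) = 0.9925
P_3 = 1/(1+e^{-2.0000}) = 0.8808
E[score] = 0.6271 + 0.9925 + 0.8808 = 2.5004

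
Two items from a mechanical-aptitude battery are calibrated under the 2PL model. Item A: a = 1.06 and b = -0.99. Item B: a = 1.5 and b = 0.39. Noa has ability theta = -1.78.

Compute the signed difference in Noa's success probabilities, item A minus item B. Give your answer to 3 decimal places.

P(theta) = 1 / (1 + exp(−a(theta − b)))
P_A = 0.3021
P_B = 0.0371
P_A − P_B = 0.2649

0.265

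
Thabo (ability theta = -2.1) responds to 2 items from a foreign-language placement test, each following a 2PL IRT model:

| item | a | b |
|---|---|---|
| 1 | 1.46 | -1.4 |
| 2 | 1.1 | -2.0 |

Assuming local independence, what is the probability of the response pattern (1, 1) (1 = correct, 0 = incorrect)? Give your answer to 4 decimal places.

0.1250

P(theta) = 1 / (1 + exp(−a(theta − b)))
P_1 = 1/(1+e^{1.0220}) = 0.2646
P_2 = 1/(1+e^{0.1100}) = 0.4725
L = P_1 × P_2 = 0.2646 × 0.4725 = 0.12505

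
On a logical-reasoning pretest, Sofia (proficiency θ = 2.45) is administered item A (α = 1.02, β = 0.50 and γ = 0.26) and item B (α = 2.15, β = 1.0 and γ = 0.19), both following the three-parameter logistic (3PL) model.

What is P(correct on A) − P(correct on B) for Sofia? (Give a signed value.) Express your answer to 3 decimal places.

P(θ) = γ + (1 − γ) · 1 / (1 + exp(−α(θ − β)))
P_A = 0.9109
P_B = 0.9657
P_A − P_B = -0.0547

-0.055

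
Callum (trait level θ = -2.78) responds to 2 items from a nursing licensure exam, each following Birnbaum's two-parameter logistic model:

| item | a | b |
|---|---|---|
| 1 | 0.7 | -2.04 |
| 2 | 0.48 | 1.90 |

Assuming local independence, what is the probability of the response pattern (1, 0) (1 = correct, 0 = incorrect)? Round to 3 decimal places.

P(θ) = 1 / (1 + exp(−a(θ − b)))
P_1 = 1/(1+e^{0.5180}) = 0.3733
P_2 = 1/(1+e^{2.2464}) = 0.0957
L = P_1 × (1−P_2) = 0.3733 × 0.9043 = 0.33761

0.338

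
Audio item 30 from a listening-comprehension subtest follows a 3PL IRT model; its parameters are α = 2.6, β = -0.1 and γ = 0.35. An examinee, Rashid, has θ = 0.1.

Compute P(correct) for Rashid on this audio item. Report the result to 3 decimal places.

P(θ) = γ + (1 − γ) · 1 / (1 + exp(−α(θ − β)))
Exponent: 2.6 × (0.1 − (-0.1)) = 0.5200
1/(1 + e^{-0.5200}) = 0.6271
P = 0.35 + 0.65 × 0.6271 = 0.7576

0.758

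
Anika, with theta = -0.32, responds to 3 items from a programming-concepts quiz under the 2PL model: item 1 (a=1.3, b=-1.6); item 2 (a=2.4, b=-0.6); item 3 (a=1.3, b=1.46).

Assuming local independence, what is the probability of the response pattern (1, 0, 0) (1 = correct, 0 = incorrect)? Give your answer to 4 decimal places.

P(theta) = 1 / (1 + exp(−a(theta − b)))
P_1 = 1/(1+e^{-1.6640}) = 0.8408
P_2 = 1/(1+e^{-0.6720}) = 0.6620
P_3 = 1/(1+e^{2.3140}) = 0.0900
L = P_1 × (1−P_2) × (1−P_3) = 0.8408 × 0.3380 × 0.9100 = 0.25865

0.2587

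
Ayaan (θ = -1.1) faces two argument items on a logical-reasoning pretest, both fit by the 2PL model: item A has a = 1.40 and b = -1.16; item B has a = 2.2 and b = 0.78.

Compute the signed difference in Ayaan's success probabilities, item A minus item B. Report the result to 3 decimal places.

0.505

P(θ) = 1 / (1 + exp(−a(θ − b)))
P_A = 0.5210
P_B = 0.0157
P_A − P_B = 0.5053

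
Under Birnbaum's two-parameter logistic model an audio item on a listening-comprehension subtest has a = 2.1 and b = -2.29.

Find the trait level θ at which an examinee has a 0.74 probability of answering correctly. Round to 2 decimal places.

P(θ) = 1 / (1 + exp(−a(θ − b)))
logit = ln(0.7400/0.2600) = 1.0460
θ = b + logit/(a) = -2.29 + 1.0460/2.1000 = -1.7919

-1.79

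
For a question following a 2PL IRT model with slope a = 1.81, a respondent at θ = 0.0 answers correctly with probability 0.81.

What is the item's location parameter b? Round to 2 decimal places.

P(θ) = 1 / (1 + exp(−a(θ − b)))
logit(0.81) = ln(0.81/0.19) = 1.4500
b = θ − logit/(a) = 0.0 − 1.4500/1.8100 = -0.8011

-0.80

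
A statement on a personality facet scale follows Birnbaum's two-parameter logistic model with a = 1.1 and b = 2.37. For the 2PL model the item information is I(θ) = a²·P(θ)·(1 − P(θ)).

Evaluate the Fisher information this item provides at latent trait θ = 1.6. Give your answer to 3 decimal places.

P = 1/(1+e^{0.8470}) = 0.3001
P(1−P) = 0.3001 × 0.6999 = 0.2100
I = a² × P(1−P) = 1.1² × 0.2100 = 0.25413

0.254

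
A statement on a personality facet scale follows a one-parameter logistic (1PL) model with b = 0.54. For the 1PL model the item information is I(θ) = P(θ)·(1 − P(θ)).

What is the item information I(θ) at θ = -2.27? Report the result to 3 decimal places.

0.054

P = 1/(1+e^{2.8100}) = 0.0568
P(1−P) = 0.0568 × 0.9432 = 0.0536
I = P(1−P) = 0.05356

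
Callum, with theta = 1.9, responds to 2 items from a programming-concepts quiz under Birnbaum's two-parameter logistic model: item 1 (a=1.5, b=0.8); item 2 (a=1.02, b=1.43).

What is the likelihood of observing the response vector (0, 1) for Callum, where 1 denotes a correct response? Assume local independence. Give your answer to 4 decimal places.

0.0995

P(theta) = 1 / (1 + exp(−a(theta − b)))
P_1 = 1/(1+e^{-1.6500}) = 0.8389
P_2 = 1/(1+e^{-0.4794}) = 0.6176
L = (1−P_1) × P_2 = 0.1611 × 0.6176 = 0.09950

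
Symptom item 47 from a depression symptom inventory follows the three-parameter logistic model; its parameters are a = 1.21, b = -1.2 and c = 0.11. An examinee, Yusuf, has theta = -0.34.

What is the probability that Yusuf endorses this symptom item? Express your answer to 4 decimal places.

P(theta) = c + (1 − c) · 1 / (1 + exp(−a(theta − b)))
Exponent: 1.21 × (-0.34 − (-1.2)) = 1.0406
1/(1 + e^{-1.0406}) = 0.7390
P = 0.11 + 0.89 × 0.7390 = 0.7677

0.7677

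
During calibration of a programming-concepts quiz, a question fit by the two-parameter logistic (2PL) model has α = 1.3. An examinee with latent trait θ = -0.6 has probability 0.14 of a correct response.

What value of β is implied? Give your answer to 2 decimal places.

0.80

P(θ) = 1 / (1 + exp(−α(θ − β)))
logit(0.14) = ln(0.14/0.86) = -1.8153
β = θ − logit/(α) = -0.6 − (-1.8153)/1.3000 = 0.7964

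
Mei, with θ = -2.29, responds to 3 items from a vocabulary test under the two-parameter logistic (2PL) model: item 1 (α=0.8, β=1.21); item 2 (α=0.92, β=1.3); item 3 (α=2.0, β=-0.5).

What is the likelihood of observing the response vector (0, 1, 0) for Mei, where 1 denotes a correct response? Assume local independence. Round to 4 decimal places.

0.0325

P(θ) = 1 / (1 + exp(−α(θ − β)))
P_1 = 1/(1+e^{2.8000}) = 0.0573
P_2 = 1/(1+e^{3.3028}) = 0.0355
P_3 = 1/(1+e^{3.5800}) = 0.0271
L = (1−P_1) × P_2 × (1−P_3) = 0.9427 × 0.0355 × 0.9729 = 0.03253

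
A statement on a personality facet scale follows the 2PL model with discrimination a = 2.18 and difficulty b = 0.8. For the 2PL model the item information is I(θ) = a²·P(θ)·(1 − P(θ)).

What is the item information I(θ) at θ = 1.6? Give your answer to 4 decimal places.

P = 1/(1+e^{-1.7440}) = 0.8512
P(1−P) = 0.8512 × 0.1488 = 0.1267
I = a² × P(1−P) = 2.18² × 0.1267 = 0.60195

0.6020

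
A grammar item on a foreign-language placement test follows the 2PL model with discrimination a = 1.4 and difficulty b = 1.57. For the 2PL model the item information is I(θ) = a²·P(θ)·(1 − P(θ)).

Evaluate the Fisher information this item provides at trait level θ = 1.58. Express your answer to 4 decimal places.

0.4900

P = 1/(1+e^{-0.0140}) = 0.5035
P(1−P) = 0.5035 × 0.4965 = 0.2500
I = a² × P(1−P) = 1.4² × 0.2500 = 0.48998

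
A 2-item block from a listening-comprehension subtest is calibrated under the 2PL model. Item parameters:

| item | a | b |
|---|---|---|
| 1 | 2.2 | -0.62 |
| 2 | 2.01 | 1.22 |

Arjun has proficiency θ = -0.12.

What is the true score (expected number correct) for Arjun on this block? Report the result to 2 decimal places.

P(θ) = 1 / (1 + exp(−a(θ − b)))
P_1 = 1/(1+e^{-1.1000}) = 0.7503
P_2 = 1/(1+e^{2.6934}) = 0.0634
E[score] = 0.7503 + 0.0634 = 0.8136

0.81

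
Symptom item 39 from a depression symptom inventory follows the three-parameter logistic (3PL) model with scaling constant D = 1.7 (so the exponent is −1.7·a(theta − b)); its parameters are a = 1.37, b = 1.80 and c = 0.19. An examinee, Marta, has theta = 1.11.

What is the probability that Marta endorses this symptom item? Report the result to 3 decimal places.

0.325

P(theta) = c + (1 − c) · 1 / (1 + exp(−D·a(theta − b)))
Exponent: 1.7 × 1.37 × (1.11 − 1.80) = -1.6070
1/(1 + e^{1.6070}) = 0.1670
P = 0.19 + 0.81 × 0.1670 = 0.3253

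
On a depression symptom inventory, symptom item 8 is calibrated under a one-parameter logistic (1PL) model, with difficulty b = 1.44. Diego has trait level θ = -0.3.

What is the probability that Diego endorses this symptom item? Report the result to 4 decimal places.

0.1493

P(θ) = 1 / (1 + exp(−(θ − b)))
Exponent: (-0.3 − 1.44) = -1.7400
1/(1 + e^{1.7400}) = 0.1493
P = 0.1493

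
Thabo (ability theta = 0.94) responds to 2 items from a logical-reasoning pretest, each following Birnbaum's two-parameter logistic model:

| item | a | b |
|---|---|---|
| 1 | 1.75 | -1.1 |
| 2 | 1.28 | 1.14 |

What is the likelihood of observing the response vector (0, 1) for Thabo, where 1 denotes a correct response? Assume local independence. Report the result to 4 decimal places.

0.0119

P(theta) = 1 / (1 + exp(−a(theta − b)))
P_1 = 1/(1+e^{-3.5700}) = 0.9726
P_2 = 1/(1+e^{0.2560}) = 0.4363
L = (1−P_1) × P_2 = 0.0274 × 0.4363 = 0.01195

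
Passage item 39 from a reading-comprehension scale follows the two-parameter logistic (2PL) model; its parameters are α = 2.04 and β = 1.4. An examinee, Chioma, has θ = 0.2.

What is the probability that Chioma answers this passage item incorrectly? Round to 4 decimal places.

P(θ) = 1 / (1 + exp(−α(θ − β)))
Exponent: 2.04 × (0.2 − 1.4) = -2.4480
1/(1 + e^{2.4480}) = 0.0796
P(incorrect) = 1 − 0.0796 = 0.9204

0.9204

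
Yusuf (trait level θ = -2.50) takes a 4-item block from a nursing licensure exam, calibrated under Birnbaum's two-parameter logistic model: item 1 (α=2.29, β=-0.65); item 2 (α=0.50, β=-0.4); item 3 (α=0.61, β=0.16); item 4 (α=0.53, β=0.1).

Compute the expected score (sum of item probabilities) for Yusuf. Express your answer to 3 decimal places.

P(θ) = 1 / (1 + exp(−α(θ − β)))
P_1 = 1/(1+e^{4.2365}) = 0.0143
P_2 = 1/(1+e^{1.0500}) = 0.2592
P_3 = 1/(1+e^{1.6226}) = 0.1648
P_4 = 1/(1+e^{1.3780}) = 0.2013
E[score] = 0.0143 + 0.2592 + 0.1648 + 0.2013 = 0.6397

0.640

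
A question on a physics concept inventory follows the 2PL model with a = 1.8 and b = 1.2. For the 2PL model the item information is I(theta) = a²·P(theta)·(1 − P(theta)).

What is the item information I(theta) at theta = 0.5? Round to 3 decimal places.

0.558

P = 1/(1+e^{1.2600}) = 0.2210
P(1−P) = 0.2210 × 0.7790 = 0.1721
I = a² × P(1−P) = 1.8² × 0.1721 = 0.55775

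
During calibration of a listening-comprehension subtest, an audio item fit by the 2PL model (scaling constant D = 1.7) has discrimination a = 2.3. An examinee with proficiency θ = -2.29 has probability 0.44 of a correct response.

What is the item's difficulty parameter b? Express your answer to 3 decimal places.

-2.228

P(θ) = 1 / (1 + exp(−D·a(θ − b)))
logit(0.44) = ln(0.44/0.56) = -0.2412
b = θ − logit/(1.7·a) = -2.29 − (-0.2412)/3.9100 = -2.2283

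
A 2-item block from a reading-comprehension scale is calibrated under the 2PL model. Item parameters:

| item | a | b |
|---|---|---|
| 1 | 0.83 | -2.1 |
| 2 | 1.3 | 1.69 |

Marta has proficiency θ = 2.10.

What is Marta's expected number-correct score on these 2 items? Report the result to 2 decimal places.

1.60

P(θ) = 1 / (1 + exp(−a(θ − b)))
P_1 = 1/(1+e^{-3.4860}) = 0.9703
P_2 = 1/(1+e^{-0.5330}) = 0.6302
E[score] = 0.9703 + 0.6302 = 1.6005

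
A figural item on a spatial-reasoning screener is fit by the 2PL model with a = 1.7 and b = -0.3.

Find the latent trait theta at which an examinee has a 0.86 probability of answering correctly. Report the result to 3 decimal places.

P(theta) = 1 / (1 + exp(−a(theta − b)))
logit = ln(0.8600/0.1400) = 1.8153
theta = b + logit/(a) = -0.3 + 1.8153/1.7000 = 0.7678

0.768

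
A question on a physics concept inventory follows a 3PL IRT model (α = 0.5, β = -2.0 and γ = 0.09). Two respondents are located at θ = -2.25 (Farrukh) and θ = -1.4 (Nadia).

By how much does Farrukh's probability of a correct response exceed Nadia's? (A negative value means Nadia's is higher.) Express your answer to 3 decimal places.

P(θ) = γ + (1 − γ) · 1 / (1 + exp(−α(θ − β)))
P(Farrukh) = 0.5166  [exponent -0.1250]
P(Nadia) = 0.6127  [exponent 0.3000]
Difference = 0.5166 − 0.6127 = -0.0961

-0.096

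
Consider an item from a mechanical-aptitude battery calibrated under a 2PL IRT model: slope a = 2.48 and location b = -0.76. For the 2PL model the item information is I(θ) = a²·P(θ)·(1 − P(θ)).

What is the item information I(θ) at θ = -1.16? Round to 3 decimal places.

P = 1/(1+e^{0.9920}) = 0.2705
P(1−P) = 0.2705 × 0.7295 = 0.1973
I = a² × P(1−P) = 2.48² × 0.1973 = 1.21371

1.214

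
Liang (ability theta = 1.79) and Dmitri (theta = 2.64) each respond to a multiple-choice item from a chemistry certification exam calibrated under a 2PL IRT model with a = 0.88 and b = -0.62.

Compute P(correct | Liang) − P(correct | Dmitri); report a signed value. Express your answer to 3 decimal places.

P(theta) = 1 / (1 + exp(−a(theta − b)))
P(Liang) = 0.8929  [exponent 2.1208]
P(Dmitri) = 0.9463  [exponent 2.8688]
Difference = 0.8929 − 0.9463 = -0.0534

-0.053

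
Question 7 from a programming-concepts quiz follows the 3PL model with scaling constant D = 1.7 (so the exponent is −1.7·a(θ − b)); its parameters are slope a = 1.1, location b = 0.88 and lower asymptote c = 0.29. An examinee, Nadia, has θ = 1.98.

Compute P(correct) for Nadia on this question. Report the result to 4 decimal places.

0.9195

P(θ) = c + (1 − c) · 1 / (1 + exp(−D·a(θ − b)))
Exponent: 1.7 × 1.1 × (1.98 − 0.88) = 2.0570
1/(1 + e^{-2.0570}) = 0.8867
P = 0.29 + 0.71 × 0.8867 = 0.9195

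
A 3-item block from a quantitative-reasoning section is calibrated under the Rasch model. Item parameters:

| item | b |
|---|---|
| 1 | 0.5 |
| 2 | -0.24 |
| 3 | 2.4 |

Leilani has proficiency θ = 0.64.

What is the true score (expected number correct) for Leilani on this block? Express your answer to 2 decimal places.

1.39

P(θ) = 1 / (1 + exp(−(θ − b)))
P_1 = 1/(1+e^{-0.1400}) = 0.5349
P_2 = 1/(1+e^{-0.8800}) = 0.7068
P_3 = 1/(1+e^{1.7600}) = 0.1468
E[score] = 0.5349 + 0.7068 + 0.1468 = 1.3886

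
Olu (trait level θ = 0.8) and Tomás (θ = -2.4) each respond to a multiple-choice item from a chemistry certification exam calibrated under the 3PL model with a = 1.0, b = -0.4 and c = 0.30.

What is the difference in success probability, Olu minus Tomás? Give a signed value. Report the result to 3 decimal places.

P(θ) = c + (1 − c) · 1 / (1 + exp(−a(θ − b)))
P(Olu) = 0.8380  [exponent 1.2000]
P(Tomás) = 0.3834  [exponent -2.0000]
Difference = 0.8380 − 0.3834 = 0.4545

0.455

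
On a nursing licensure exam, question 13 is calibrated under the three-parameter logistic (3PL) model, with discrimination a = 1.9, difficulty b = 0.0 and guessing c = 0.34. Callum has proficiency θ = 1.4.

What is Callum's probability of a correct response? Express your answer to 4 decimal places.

0.9569

P(θ) = c + (1 − c) · 1 / (1 + exp(−a(θ − b)))
Exponent: 1.9 × (1.4 − 0.0) = 2.6600
1/(1 + e^{-2.6600}) = 0.9346
P = 0.34 + 0.66 × 0.9346 = 0.9569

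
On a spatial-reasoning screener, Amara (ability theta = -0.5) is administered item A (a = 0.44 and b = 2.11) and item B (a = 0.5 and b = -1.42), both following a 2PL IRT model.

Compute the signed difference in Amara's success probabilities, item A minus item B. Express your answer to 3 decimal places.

P(theta) = 1 / (1 + exp(−a(theta − b)))
P_A = 0.2408
P_B = 0.6130
P_A − P_B = -0.3722

-0.372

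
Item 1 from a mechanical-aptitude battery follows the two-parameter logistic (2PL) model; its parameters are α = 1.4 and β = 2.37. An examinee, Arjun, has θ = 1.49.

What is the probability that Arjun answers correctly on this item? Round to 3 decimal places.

0.226

P(θ) = 1 / (1 + exp(−α(θ − β)))
Exponent: 1.4 × (1.49 − 2.37) = -1.2320
1/(1 + e^{1.2320}) = 0.2258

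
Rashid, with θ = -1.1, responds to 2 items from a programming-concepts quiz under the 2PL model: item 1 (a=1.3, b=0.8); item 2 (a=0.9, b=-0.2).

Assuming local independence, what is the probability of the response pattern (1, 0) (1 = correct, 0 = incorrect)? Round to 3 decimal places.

0.054

P(θ) = 1 / (1 + exp(−a(θ − b)))
P_1 = 1/(1+e^{2.4700}) = 0.0780
P_2 = 1/(1+e^{0.8100}) = 0.3079
L = P_1 × (1−P_2) = 0.0780 × 0.6921 = 0.05398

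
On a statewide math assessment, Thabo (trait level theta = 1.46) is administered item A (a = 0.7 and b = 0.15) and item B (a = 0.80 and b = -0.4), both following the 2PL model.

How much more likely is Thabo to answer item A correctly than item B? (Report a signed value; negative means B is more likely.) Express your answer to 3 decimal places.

P(theta) = 1 / (1 + exp(−a(theta − b)))
P_A = 0.7144
P_B = 0.8158
P_A − P_B = -0.1013

-0.101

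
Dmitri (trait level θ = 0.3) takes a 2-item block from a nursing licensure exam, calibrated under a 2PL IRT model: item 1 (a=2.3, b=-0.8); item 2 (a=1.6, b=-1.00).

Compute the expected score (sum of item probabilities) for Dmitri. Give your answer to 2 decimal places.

P(θ) = 1 / (1 + exp(−a(θ − b)))
P_1 = 1/(1+e^{-2.5300}) = 0.9262
P_2 = 1/(1+e^{-2.0800}) = 0.8889
E[score] = 0.9262 + 0.8889 = 1.8152

1.82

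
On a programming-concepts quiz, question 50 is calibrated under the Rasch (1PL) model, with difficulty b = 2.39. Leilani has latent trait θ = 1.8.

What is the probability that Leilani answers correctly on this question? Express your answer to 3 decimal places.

P(θ) = 1 / (1 + exp(−(θ − b)))
Exponent: (1.8 − 2.39) = -0.5900
1/(1 + e^{0.5900}) = 0.3566
P = 0.3566

0.357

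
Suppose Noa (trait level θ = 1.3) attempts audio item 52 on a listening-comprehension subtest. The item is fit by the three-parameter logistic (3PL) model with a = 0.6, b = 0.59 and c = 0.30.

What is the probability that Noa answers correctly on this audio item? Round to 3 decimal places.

0.723

P(θ) = c + (1 − c) · 1 / (1 + exp(−a(θ − b)))
Exponent: 0.6 × (1.3 − 0.59) = 0.4260
1/(1 + e^{-0.4260}) = 0.6049
P = 0.30 + 0.70 × 0.6049 = 0.7234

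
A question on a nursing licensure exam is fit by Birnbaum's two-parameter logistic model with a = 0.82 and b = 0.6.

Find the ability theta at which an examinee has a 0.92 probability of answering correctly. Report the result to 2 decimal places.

3.58

P(theta) = 1 / (1 + exp(−a(theta − b)))
logit = ln(0.9200/0.0800) = 2.4423
theta = b + logit/(a) = 0.6 + 2.4423/0.8200 = 3.5785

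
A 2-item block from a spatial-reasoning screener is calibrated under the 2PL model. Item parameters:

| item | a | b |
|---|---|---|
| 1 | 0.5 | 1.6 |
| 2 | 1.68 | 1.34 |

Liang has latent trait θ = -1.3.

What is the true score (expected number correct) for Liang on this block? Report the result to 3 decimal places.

0.202

P(θ) = 1 / (1 + exp(−a(θ − b)))
P_1 = 1/(1+e^{1.4500}) = 0.1900
P_2 = 1/(1+e^{4.4352}) = 0.0117
E[score] = 0.1900 + 0.0117 = 0.2017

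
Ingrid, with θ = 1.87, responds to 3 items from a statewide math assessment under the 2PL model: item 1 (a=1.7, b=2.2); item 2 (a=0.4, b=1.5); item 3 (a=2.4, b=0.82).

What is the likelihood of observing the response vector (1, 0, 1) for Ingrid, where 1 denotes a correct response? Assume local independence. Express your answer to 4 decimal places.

P(θ) = 1 / (1 + exp(−a(θ − b)))
P_1 = 1/(1+e^{0.5610}) = 0.3633
P_2 = 1/(1+e^{-0.1480}) = 0.5369
P_3 = 1/(1+e^{-2.5200}) = 0.9255
L = P_1 × (1−P_2) × P_3 = 0.3633 × 0.4631 × 0.9255 = 0.15571

0.1557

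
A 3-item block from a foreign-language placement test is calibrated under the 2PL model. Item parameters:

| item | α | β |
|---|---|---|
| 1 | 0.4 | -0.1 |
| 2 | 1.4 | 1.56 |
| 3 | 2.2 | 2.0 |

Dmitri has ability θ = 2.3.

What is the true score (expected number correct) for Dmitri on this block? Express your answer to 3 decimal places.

P(θ) = 1 / (1 + exp(−α(θ − β)))
P_1 = 1/(1+e^{-0.9600}) = 0.7231
P_2 = 1/(1+e^{-1.0360}) = 0.7381
P_3 = 1/(1+e^{-0.6600}) = 0.6593
E[score] = 0.7231 + 0.7381 + 0.6593 = 2.1205

2.120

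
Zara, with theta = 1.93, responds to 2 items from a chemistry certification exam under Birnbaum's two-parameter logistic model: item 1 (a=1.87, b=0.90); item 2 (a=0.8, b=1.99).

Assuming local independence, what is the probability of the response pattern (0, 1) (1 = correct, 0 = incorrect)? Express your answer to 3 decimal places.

0.062

P(theta) = 1 / (1 + exp(−a(theta − b)))
P_1 = 1/(1+e^{-1.9261}) = 0.8728
P_2 = 1/(1+e^{0.0480}) = 0.4880
L = (1−P_1) × P_2 = 0.1272 × 0.4880 = 0.06207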